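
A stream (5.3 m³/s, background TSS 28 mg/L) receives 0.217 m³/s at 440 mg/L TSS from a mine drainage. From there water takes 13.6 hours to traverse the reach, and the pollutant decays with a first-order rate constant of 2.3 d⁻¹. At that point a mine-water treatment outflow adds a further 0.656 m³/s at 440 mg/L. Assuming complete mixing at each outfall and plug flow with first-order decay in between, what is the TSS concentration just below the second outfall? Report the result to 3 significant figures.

57.5 mg/L

Flow-weighted average: C = (5.300·28.00 + 0.2170·440.0) / 5.517 = 243.9/5.517 = 44.21 mg/L; combined flow 5.517 m³/s.
Decay over the reach: 44.21·exp(−kt) = 44.21·0.2716 = 12.01 mg/L.
Second outfall: C = (5.517·12.01 + 0.6560·440.0)/6.173 = 57.49 mg/L.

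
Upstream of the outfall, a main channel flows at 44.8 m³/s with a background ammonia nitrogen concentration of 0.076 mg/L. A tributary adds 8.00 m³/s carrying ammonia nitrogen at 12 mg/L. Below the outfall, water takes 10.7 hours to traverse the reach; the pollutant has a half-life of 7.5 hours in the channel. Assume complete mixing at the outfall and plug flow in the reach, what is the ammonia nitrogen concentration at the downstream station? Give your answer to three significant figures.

0.700 mg/L

Flow-weighted average: C = (44.80·0.07600 + 8.000·12.00) / 52.80 = 99.40/52.80 = 1.883 mg/L.
Half-life 7.5 h → k = ln 2 / 7.5 = 0.09242 h⁻¹ = 2.218 d⁻¹.
After decay, C = 1.883 × e^(−kt) = 1.883 × 0.3720 = 0.7003 mg/L.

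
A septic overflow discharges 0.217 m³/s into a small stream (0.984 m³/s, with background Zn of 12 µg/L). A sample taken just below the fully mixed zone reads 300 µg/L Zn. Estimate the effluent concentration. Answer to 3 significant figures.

Mass balance: 0.9840·12.00 + 0.2170·Cₑ = 1.201·300.0
→ Cₑ = (1.201·300.0 − 0.9840·12.00) / 0.2170 = 1606 µg/L.

1610 µg/L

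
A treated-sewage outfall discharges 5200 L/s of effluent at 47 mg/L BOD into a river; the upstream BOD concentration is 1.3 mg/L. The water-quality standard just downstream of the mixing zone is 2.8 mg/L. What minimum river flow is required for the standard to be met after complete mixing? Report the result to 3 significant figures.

153000 L/s

Set C_mix = 2.8: (Q·1.300 + 5200·47.00) / (Q + 5200) = 2.8
→ Q = 5200·(47.00 − 2.8)/(2.8 − 1.300) = 153200 L/s.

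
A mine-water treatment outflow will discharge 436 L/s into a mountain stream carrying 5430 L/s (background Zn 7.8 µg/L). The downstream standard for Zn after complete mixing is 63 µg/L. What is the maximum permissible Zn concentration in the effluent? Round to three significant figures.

750 µg/L

At the limit, (Qr·Cr + Qe·Cₑ)/(Qr + Qe) = 63:
Cₑ = (5866·63 − 5430·7.800) / 436.0 = 750.5 µg/L.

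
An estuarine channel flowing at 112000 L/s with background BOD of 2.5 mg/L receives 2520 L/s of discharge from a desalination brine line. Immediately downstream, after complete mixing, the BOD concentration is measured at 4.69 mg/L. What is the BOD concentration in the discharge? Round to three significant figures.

102 mg/L

Mass balance: 112000·2.500 + 2520·Cₑ = 114500·4.690
→ Cₑ = (114500·4.690 − 112000·2.500) / 2520 = 102.0 mg/L.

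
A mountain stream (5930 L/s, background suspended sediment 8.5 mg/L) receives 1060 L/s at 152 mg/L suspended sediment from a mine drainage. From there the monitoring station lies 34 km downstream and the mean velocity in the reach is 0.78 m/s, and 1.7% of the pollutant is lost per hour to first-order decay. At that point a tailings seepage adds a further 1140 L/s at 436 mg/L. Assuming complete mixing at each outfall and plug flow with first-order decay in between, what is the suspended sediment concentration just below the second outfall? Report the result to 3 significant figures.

Flow-weighted average: C = (5930·8.500 + 1060·152.0) / 6990 = 211500/6990 = 30.26 mg/L; combined flow 6990 L/s.
Travel time t = 34·1000 / 0.78 = 43590 s = 12.11 h.
1.7%/h lost → k = −ln(1 − 0.017) = 0.01715 h⁻¹.
Decay over the reach: 30.26·exp(−kt) = 30.26·0.8125 = 24.59 mg/L.
Second outfall: C = (6990·24.59 + 1140·436.0)/8130 = 82.28 mg/L.

82.3 mg/L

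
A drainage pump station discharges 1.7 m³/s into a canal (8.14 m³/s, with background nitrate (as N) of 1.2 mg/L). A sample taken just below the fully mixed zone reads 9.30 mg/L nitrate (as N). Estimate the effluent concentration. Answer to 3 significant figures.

Mass balance: 8.140·1.200 + 1.700·Cₑ = 9.840·9.300
→ Cₑ = (9.840·9.300 − 8.140·1.200) / 1.700 = 48.08 mg/L.

48.1 mg/L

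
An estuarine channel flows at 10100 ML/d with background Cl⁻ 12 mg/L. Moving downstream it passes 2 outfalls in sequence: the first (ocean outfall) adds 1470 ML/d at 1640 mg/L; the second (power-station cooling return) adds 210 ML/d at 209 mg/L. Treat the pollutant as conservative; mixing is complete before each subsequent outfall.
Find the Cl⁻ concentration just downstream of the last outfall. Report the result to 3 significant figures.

219 mg/L

Below outfall 1: Q → 11570 ML/d, C = (10100·12.00 + 1470·1640)/11570 = 218.8 mg/L.
Below outfall 2: Q → 11780 ML/d, C = (11570·218.8 + 210.0·209.0)/11780 = 218.7 mg/L.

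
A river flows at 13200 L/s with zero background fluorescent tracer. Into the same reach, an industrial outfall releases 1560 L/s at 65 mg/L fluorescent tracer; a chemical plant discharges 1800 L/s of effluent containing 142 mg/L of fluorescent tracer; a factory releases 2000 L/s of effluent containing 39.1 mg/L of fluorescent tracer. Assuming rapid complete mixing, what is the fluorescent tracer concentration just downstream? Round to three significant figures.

Conservation of mass: C = (13200·0 + 1560·65.00 + 1800·142.0 + 2000·39.10) / 18560 = 435200/18560 = 23.45 mg/L.

23.4 mg/L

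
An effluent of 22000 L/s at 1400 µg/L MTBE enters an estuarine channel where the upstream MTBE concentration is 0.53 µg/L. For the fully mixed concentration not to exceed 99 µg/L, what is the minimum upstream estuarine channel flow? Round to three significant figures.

291000 L/s

Set C_mix = 99: (Q·0.5300 + 22000·1400) / (Q + 22000) = 99
→ Q = 22000·(1400 − 99)/(99 − 0.5300) = 290700 L/s.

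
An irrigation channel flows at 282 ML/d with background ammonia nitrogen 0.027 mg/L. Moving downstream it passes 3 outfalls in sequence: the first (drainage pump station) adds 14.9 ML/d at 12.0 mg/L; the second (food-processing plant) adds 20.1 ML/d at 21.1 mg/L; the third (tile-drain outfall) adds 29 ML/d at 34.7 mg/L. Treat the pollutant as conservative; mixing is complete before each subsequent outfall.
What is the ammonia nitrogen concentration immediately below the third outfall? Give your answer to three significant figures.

Below outfall 1: Q → 296.9 ML/d, C = (282.0·0.02700 + 14.90·12.00)/296.9 = 0.6279 mg/L.
Below outfall 2: Q → 317.0 ML/d, C = (296.9·0.6279 + 20.10·21.10)/317.0 = 1.926 mg/L.
Below outfall 3: Q → 346.0 ML/d, C = (317.0·1.926 + 29.00·34.70)/346.0 = 4.673 mg/L.

4.67 mg/L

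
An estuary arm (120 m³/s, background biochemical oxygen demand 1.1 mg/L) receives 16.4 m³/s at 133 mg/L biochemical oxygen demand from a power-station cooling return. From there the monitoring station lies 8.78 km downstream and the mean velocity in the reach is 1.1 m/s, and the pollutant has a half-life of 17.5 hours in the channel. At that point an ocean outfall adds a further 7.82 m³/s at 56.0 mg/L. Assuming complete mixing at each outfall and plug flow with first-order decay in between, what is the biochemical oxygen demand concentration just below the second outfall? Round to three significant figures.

17.7 mg/L

Conservation of mass: C = (120.0·1.100 + 16.40·133.0) / 136.4 = 2313/136.4 = 16.96 mg/L; combined flow 136.4 m³/s.
Travel time t = 8.78·1000 / 1.1 = 7982 s = 2.217 h.
Half-life 17.5 h → k = ln 2 / 17.5 = 0.03961 h⁻¹ = 0.9506 d⁻¹.
After decay, C = 16.96 × e^(−kt) = 16.96 × 0.9159 = 15.53 mg/L.
At the second outfall, C = (136.4·15.53 + 7.820·56.00) / (136.4 + 7.820) = 17.73 mg/L.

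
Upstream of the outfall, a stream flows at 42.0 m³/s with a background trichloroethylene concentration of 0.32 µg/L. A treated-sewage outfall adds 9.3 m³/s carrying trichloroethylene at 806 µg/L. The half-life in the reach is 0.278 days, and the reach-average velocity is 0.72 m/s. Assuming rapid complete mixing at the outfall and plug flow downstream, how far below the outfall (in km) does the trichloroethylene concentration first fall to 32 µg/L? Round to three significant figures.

Conservation of mass: C = (42.00·0.3200 + 9.300·806.0) / 51.30 = 7509/51.30 = 146.4 µg/L.
Half-life 0.278 d → k = ln 2 / 0.278 = 2.493 d⁻¹.
Set 146.4·exp(−k·t) = 32 → t = ln(146.4/32)/k = 52690 s = 14.64 h.
Distance = v·t = 0.72·52690 = 37940 m = 37.94 km.

37.9 km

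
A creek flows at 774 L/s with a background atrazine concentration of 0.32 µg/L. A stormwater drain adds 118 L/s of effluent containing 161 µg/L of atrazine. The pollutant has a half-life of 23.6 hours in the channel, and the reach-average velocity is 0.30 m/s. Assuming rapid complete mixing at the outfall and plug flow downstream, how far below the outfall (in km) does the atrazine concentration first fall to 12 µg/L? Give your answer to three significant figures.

21.6 km

Flow-weighted average: C = (774.0·0.3200 + 118.0·161.0) / 892.0 = 19250/892.0 = 21.58 µg/L.
Half-life 23.6 h → k = ln 2 / 23.6 = 0.02937 h⁻¹ = 0.7049 d⁻¹.
Set 21.58·exp(−k·t) = 12 → t = ln(21.58/12)/k = 71910 s = 19.97 h.
Distance = v·t = 0.30·71910 = 21570 m = 21.57 km.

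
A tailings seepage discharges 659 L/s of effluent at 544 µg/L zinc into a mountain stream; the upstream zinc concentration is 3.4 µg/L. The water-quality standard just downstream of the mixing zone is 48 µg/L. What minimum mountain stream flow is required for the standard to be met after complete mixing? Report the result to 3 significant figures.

7330 L/s

Set C_mix = 48: (Q·3.400 + 659.0·544.0) / (Q + 659.0) = 48
→ Q = 659.0·(544.0 − 48)/(48 − 3.400) = 7329 L/s.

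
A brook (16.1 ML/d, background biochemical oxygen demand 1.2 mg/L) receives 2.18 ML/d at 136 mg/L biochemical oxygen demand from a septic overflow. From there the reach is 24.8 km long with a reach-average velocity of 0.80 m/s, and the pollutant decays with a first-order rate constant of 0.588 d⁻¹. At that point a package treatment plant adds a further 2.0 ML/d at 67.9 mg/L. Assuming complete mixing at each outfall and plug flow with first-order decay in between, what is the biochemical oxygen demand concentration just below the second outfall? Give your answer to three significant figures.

19.3 mg/L

Mixed concentration C = ΣQC/ΣQ = (16.10·1.200 + 2.180·136.0) / 18.28 = 315.8/18.28 = 17.28 mg/L; combined flow 18.28 ML/d.
Travel time t = 24.8·1000 / 0.80 = 31000 s = 8.611 h.
Applying C = C₀e^(−kt): 17.28 × 0.8098 = 13.99 mg/L.
Second outfall: C = (18.28·13.99 + 2.000·67.90)/20.28 = 19.31 mg/L.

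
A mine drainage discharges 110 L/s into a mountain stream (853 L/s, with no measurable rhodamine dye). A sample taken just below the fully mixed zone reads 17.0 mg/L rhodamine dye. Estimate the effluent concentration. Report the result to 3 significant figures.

Mass balance: 853.0·0 + 110.0·Cₑ = 963.0·17.00
→ Cₑ = (963.0·17.00 − 853.0·0) / 110.0 = 148.8 mg/L.

149 mg/L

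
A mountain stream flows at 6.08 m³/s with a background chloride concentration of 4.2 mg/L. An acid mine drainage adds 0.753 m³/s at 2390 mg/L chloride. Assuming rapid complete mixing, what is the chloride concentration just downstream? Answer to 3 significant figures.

267 mg/L

Mixed concentration C = ΣQC/ΣQ = (6.080·4.200 + 0.7530·2390) / 6.833 = 1825/6.833 = 267.1 mg/L.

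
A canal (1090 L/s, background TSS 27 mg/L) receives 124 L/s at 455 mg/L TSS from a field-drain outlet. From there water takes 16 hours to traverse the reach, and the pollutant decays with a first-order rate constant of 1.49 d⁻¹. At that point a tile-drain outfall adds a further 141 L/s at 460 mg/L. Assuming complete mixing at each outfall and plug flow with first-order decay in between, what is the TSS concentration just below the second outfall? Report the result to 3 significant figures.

71.3 mg/L

Mass balance: C = (1090·27.00 + 124.0·455.0) / 1214 = 85850/1214 = 70.72 mg/L; combined flow 1214 L/s.
After decay, C = 70.72 × e^(−kt) = 70.72 × 0.3703 = 26.19 mg/L.
At the second outfall, C = (1214·26.19 + 141.0·460.0) / (1214 + 141.0) = 71.33 mg/L.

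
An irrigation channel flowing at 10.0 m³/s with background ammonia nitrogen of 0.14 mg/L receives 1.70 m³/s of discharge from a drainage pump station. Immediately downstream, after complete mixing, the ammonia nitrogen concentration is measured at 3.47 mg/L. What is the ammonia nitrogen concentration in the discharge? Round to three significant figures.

Mass balance: 10.00·0.1400 + 1.700·Cₑ = 11.70·3.470
→ Cₑ = (11.70·3.470 − 10.00·0.1400) / 1.700 = 23.06 mg/L.

23.1 mg/L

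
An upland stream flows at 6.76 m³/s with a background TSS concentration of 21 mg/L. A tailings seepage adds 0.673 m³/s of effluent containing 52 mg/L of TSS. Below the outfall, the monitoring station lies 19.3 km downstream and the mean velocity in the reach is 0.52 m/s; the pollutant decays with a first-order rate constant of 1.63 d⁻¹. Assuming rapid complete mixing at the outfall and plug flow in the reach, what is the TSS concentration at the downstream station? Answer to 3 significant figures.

11.8 mg/L

Mass balance: C = (6.760·21.00 + 0.6730·52.00) / 7.433 = 177.0/7.433 = 23.81 mg/L.
Travel time t = 19.3·1000 / 0.52 = 37120 s = 10.31 h.
Decay over the reach: 23.81·exp(−kt) = 23.81·0.4965 = 11.82 mg/L.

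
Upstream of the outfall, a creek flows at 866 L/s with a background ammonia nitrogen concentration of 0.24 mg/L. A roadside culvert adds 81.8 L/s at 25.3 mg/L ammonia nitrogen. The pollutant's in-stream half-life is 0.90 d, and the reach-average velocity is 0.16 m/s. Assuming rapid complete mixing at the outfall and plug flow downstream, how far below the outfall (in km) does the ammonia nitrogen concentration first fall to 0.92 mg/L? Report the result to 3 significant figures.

Mass balance: C = (866.0·0.2400 + 81.80·25.30) / 947.8 = 2277/947.8 = 2.403 mg/L.
Half-life 0.90 d → k = ln 2 / 0.90 = 0.7702 d⁻¹.
Set 2.403·exp(−k·t) = 0.92 → t = ln(2.403/0.92)/k = 107700 s = 29.92 h.
Distance = v·t = 0.16·107700 = 17230 m = 17.23 km.

17.2 km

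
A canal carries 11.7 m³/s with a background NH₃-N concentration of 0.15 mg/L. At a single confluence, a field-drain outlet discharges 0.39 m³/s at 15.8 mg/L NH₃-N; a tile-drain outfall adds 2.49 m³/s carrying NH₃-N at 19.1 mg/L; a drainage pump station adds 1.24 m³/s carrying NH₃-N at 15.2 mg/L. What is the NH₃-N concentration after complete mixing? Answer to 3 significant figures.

Mixed concentration C = ΣQC/ΣQ = (11.70·0.1500 + 0.3900·15.80 + 2.490·19.10 + 1.240·15.20) / 15.82 = 74.32/15.82 = 4.698 mg/L.

4.70 mg/L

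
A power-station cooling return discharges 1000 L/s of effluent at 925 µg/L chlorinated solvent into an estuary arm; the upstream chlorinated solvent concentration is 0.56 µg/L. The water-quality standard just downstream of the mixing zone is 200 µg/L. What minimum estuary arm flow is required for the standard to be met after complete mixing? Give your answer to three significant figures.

Set C_mix = 200: (Q·0.5600 + 1000·925.0) / (Q + 1000) = 200
→ Q = 1000·(925.0 − 200)/(200 − 0.5600) = 3635 L/s.

3640 L/s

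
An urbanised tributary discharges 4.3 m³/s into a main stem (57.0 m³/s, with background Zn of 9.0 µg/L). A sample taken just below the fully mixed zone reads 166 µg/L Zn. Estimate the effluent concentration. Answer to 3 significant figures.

2250 µg/L

Mass balance: 57.00·9.000 + 4.300·Cₑ = 61.30·166.0
→ Cₑ = (61.30·166.0 − 57.00·9.000) / 4.300 = 2247 µg/L.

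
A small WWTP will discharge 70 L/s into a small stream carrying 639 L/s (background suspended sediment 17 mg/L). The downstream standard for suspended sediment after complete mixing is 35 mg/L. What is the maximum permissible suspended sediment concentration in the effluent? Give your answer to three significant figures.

At the limit, (Qr·Cr + Qe·Cₑ)/(Qr + Qe) = 35:
Cₑ = (709.0·35 − 639.0·17.00) / 70.00 = 199.3 mg/L.

199 mg/L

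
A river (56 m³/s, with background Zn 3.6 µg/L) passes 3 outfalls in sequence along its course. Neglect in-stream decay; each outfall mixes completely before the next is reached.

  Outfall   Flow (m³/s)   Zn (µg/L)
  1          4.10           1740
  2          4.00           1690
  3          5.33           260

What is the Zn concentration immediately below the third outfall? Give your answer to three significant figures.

After outfall 1: Q = 56.00 + 4.100 = 60.10 m³/s; C = (56.00·3.600 + 4.100·1740)/60.10 = 122.1 µg/L.
After outfall 2: Q = 60.10 + 4.000 = 64.10 m³/s; C = (60.10·122.1 + 4.000·1690)/64.10 = 219.9 µg/L.
After outfall 3: Q = 64.10 + 5.330 = 69.43 m³/s; C = (64.10·219.9 + 5.330·260.0)/69.43 = 223.0 µg/L.

223 µg/L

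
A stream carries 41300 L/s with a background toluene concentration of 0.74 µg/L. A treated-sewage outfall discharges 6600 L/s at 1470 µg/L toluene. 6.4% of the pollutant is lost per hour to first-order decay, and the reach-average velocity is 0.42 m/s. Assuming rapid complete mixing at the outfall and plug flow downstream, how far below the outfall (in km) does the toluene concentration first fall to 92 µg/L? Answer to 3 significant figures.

18.1 km

Mass balance: C = (41300·0.7400 + 6600·1470) / 47900 = 9733000/47900 = 203.2 µg/L.
6.4%/h lost → k = −ln(1 − 0.064) = 0.06614 h⁻¹.
Set 203.2·exp(−k·t) = 92 → t = ln(203.2/92)/k = 43130 s = 11.98 h.
Distance = v·t = 0.42·43130 = 18110 m = 18.11 km.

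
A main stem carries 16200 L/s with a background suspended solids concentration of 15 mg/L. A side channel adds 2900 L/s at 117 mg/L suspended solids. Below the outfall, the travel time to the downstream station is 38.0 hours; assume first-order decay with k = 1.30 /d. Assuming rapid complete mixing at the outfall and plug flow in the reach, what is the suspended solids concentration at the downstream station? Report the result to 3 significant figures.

Flow-weighted average: C = (16200·15.00 + 2900·117.0) / 19100 = 582300/19100 = 30.49 mg/L.
Decay over the reach: 30.49·exp(−kt) = 30.49·0.1277 = 3.892 mg/L.

3.89 mg/L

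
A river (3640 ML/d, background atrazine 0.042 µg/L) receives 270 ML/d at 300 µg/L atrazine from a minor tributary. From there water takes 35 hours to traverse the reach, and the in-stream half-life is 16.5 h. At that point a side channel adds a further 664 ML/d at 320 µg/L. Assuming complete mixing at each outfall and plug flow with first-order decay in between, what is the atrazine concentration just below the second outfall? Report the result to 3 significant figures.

50.5 µg/L

Mixed concentration C = ΣQC/ΣQ = (3640·0.04200 + 270.0·300.0) / 3910 = 81150/3910 = 20.76 µg/L; combined flow 3910 ML/d.
Half-life 16.5 h → k = ln 2 / 16.5 = 0.04201 h⁻¹ = 1.008 d⁻¹.
Applying C = C₀e^(−kt): 20.76 × 0.2299 = 4.771 µg/L.
At the second outfall, C = (3910·4.771 + 664.0·320.0) / (3910 + 664.0) = 50.53 µg/L.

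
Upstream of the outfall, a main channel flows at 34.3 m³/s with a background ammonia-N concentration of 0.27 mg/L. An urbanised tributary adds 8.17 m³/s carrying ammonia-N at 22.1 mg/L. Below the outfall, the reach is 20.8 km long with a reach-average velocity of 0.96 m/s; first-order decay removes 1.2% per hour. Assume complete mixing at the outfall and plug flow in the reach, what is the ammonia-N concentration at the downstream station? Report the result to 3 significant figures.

Flow-weighted average: C = (34.30·0.2700 + 8.170·22.10) / 42.47 = 189.8/42.47 = 4.469 mg/L.
Travel time t = 20.8·1000 / 0.96 = 21670 s = 6.019 h.
1.2%/h lost → k = −ln(1 − 0.012) = 0.01207 h⁻¹.
After decay, C = 4.469 × e^(−kt) = 4.469 × 0.9299 = 4.156 mg/L.

4.16 mg/L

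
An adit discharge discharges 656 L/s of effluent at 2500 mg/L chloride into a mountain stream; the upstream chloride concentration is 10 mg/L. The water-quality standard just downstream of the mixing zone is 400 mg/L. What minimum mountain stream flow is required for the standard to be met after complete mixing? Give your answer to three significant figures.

3530 L/s

Set C_mix = 400: (Q·10.00 + 656.0·2500) / (Q + 656.0) = 400
→ Q = 656.0·(2500 − 400)/(400 − 10.00) = 3532 L/s.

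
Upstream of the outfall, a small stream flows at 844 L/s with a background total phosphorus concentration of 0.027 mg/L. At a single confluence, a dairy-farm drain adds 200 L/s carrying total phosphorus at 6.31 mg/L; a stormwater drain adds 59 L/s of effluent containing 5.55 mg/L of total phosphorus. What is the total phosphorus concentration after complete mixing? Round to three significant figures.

After mixing, C = (844.0·0.02700 + 200.0·6.310 + 59.00·5.550) / 1103 = 1612/1103 = 1.462 mg/L.

1.46 mg/L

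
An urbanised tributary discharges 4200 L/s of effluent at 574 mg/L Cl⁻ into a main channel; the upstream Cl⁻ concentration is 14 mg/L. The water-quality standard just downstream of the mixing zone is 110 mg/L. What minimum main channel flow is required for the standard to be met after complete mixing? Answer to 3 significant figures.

20300 L/s

Set C_mix = 110: (Q·14.00 + 4200·574.0) / (Q + 4200) = 110
→ Q = 4200·(574.0 − 110)/(110 − 14.00) = 20300 L/s.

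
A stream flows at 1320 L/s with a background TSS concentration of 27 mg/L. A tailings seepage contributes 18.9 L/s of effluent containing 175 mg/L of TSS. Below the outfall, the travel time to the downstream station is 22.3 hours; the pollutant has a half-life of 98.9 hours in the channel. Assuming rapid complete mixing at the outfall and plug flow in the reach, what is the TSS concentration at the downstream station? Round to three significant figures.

Mixed concentration C = ΣQC/ΣQ = (1320·27.00 + 18.90·175.0) / 1339 = 38950/1339 = 29.09 mg/L.
Half-life 98.9 h → k = ln 2 / 98.9 = 0.007009 h⁻¹ = 0.1682 d⁻¹.
First-order decay: C = 29.09·exp(−k·t) = 29.09·0.8553 = 24.88 mg/L.

24.9 mg/L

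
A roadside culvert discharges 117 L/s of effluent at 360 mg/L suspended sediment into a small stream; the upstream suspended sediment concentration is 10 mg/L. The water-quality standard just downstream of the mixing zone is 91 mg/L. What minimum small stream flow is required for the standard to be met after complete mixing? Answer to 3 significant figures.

389 L/s

Set C_mix = 91: (Q·10.00 + 117.0·360.0) / (Q + 117.0) = 91
→ Q = 117.0·(360.0 − 91)/(91 − 10.00) = 388.6 L/s.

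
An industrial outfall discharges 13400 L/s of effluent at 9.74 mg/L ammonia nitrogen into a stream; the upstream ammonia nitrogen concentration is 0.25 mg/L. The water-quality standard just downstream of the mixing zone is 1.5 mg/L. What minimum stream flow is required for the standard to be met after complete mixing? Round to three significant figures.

88300 L/s

Set C_mix = 1.5: (Q·0.2500 + 13400·9.740) / (Q + 13400) = 1.5
→ Q = 13400·(9.740 − 1.5)/(1.5 − 0.2500) = 88330 L/s.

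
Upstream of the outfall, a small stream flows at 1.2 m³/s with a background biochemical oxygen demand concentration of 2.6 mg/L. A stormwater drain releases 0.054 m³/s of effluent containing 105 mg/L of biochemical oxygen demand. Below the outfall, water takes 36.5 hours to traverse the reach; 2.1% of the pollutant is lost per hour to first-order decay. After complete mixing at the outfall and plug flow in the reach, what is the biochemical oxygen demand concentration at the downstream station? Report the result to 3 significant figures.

3.23 mg/L

Mixed concentration C = ΣQC/ΣQ = (1.200·2.600 + 0.05400·105.0) / 1.254 = 8.790/1.254 = 7.010 mg/L.
2.1%/h lost → k = −ln(1 − 0.021) = 0.02122 h⁻¹.
Applying C = C₀e^(−kt): 7.010 × 0.4609 = 3.230 mg/L.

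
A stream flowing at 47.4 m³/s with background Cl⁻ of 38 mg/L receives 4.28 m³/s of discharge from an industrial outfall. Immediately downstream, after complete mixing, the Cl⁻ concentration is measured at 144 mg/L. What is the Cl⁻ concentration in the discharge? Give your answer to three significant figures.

1320 mg/L

Mass balance: 47.40·38.00 + 4.280·Cₑ = 51.68·144.0
→ Cₑ = (51.68·144.0 − 47.40·38.00) / 4.280 = 1318 mg/L.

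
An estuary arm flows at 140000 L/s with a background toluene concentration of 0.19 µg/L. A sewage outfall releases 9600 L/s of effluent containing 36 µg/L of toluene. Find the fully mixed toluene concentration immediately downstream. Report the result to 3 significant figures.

After mixing, C = (140000·0.1900 + 9600·36.00) / 149600 = 372200/149600 = 2.488 µg/L.

2.49 µg/L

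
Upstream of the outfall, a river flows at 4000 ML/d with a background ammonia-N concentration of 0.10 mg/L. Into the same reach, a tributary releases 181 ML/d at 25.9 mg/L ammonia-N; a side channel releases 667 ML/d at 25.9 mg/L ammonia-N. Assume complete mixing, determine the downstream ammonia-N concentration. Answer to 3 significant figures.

4.61 mg/L

Conservation of mass: C = (4000·0.1000 + 181.0·25.90 + 667.0·25.90) / 4848 = 22360/4848 = 4.613 mg/L.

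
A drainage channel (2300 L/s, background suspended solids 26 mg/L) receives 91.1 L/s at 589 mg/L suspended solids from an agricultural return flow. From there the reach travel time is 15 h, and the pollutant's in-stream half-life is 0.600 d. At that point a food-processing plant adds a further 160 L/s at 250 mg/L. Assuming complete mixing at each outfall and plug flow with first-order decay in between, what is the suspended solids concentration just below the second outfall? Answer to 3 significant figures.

Conservation of mass: C = (2300·26.00 + 91.10·589.0) / 2391 = 113500/2391 = 47.45 mg/L; combined flow 2391 L/s.
Half-life 0.600 d → k = ln 2 / 0.600 = 1.155 d⁻¹.
Applying C = C₀e^(−kt): 47.45 × 0.4858 = 23.05 mg/L.
Second outfall: C = (2391·23.05 + 160.0·250.0)/2551 = 37.28 mg/L.

37.3 mg/L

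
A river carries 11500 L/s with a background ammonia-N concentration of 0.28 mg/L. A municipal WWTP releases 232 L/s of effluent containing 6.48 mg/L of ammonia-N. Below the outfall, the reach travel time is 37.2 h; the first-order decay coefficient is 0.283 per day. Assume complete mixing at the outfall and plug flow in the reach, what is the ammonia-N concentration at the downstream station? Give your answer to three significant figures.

0.260 mg/L

Flow-weighted average: C = (11500·0.2800 + 232.0·6.480) / 11730 = 4723/11730 = 0.4026 mg/L.
Applying C = C₀e^(−kt): 0.4026 × 0.6449 = 0.2596 mg/L.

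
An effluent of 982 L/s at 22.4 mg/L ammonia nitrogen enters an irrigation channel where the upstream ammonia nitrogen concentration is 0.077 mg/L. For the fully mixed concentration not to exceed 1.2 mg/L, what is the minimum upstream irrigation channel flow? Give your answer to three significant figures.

Set C_mix = 1.2: (Q·0.07700 + 982.0·22.40) / (Q + 982.0) = 1.2
→ Q = 982.0·(22.40 − 1.2)/(1.2 − 0.07700) = 18540 L/s.

18500 L/s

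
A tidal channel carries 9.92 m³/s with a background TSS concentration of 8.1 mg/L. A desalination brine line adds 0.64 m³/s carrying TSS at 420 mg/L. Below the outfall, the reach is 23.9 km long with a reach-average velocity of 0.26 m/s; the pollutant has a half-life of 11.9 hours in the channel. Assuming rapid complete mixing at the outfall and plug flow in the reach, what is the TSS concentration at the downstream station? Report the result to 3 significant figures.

Conservation of mass: C = (9.920·8.100 + 0.6400·420.0) / 10.56 = 349.2/10.56 = 33.06 mg/L.
Travel time t = 23.9·1000 / 0.26 = 91920 s = 25.53 h.
Half-life 11.9 h → k = ln 2 / 11.9 = 0.05825 h⁻¹ = 1.398 d⁻¹.
Decay over the reach: 33.06·exp(−kt) = 33.06·0.2260 = 7.472 mg/L.

7.47 mg/L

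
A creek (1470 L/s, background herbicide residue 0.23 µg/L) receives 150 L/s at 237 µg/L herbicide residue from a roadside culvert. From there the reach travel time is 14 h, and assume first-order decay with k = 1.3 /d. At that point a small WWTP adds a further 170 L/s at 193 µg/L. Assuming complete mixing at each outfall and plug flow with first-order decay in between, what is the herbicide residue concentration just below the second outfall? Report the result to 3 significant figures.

Conservation of mass: C = (1470·0.2300 + 150.0·237.0) / 1620 = 35890/1620 = 22.15 µg/L; combined flow 1620 L/s.
Applying C = C₀e^(−kt): 22.15 × 0.4684 = 10.38 µg/L.
At the second outfall, C = (1620·10.38 + 170.0·193.0) / (1620 + 170.0) = 27.72 µg/L.

27.7 µg/L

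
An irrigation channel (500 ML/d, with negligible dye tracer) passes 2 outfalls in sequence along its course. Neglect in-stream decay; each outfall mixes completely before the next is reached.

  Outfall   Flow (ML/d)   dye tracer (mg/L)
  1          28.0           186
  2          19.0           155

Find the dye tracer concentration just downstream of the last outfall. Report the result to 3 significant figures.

14.9 mg/L

After outfall 1: Q = 500.0 + 28.00 = 528.0 ML/d; C = (500.0·0 + 28.00·186.0)/528.0 = 9.864 mg/L.
After outfall 2: Q = 528.0 + 19.00 = 547.0 ML/d; C = (528.0·9.864 + 19.00·155.0)/547.0 = 14.90 mg/L.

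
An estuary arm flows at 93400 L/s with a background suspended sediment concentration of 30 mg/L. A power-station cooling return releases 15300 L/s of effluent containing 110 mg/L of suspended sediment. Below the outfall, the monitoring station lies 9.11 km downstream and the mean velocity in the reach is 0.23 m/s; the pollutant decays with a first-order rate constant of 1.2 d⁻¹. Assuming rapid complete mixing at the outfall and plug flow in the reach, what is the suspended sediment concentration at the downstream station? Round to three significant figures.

23.8 mg/L

Conservation of mass: C = (93400·30.00 + 15300·110.0) / 108700 = 4485000/108700 = 41.26 mg/L.
Travel time t = 9.11·1000 / 0.23 = 39610 s = 11.00 h.
Decay over the reach: 41.26·exp(−kt) = 41.26·0.5769 = 23.80 mg/L.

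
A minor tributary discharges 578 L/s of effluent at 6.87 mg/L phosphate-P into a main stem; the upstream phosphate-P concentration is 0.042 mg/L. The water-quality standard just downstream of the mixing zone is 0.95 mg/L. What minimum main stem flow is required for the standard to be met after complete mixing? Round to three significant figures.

Set C_mix = 0.95: (Q·0.04200 + 578.0·6.870) / (Q + 578.0) = 0.95
→ Q = 578.0·(6.870 − 0.95)/(0.95 − 0.04200) = 3768 L/s.

3770 L/s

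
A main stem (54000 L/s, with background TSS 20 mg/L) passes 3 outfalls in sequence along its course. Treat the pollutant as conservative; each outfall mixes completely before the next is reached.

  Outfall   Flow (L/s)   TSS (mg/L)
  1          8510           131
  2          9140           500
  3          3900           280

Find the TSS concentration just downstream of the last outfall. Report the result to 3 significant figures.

After outfall 1: Q = 54000 + 8510 = 62510 L/s; C = (54000·20.00 + 8510·131.0)/62510 = 35.11 mg/L.
After outfall 2: Q = 62510 + 9140 = 71650 L/s; C = (62510·35.11 + 9140·500.0)/71650 = 94.41 mg/L.
After outfall 3: Q = 71650 + 3900 = 75550 L/s; C = (71650·94.41 + 3900·280.0)/75550 = 104.0 mg/L.

104 mg/L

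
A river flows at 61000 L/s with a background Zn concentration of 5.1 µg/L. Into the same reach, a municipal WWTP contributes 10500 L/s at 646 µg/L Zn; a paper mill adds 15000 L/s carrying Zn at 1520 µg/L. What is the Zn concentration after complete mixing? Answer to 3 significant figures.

346 µg/L

Flow-weighted average: C = (61000·5.100 + 10500·646.0 + 15000·1520) / 86500 = 29890000/86500 = 345.6 µg/L.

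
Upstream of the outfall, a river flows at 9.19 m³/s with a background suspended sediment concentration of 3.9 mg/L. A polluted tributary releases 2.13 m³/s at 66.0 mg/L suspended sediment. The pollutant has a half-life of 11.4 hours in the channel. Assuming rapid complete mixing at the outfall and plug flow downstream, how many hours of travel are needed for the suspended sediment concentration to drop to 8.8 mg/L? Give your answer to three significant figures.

9.40 h

Mixed concentration C = ΣQC/ΣQ = (9.190·3.900 + 2.130·66.00) / 11.32 = 176.4/11.32 = 15.58 mg/L.
Half-life 11.4 h → k = ln 2 / 11.4 = 0.06080 h⁻¹ = 1.459 d⁻¹.
15.58·exp(−k·t) = 8.8 → t = ln(15.58/8.8)/k = 33840 s = 9.400 h.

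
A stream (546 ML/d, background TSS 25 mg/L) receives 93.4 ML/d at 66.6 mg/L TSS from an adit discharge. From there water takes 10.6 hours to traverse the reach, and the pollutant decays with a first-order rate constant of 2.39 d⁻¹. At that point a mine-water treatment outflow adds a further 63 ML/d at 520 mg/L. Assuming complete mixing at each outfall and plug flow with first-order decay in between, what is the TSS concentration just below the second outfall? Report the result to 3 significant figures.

56.5 mg/L

Mass balance: C = (546.0·25.00 + 93.40·66.60) / 639.4 = 19870/639.4 = 31.08 mg/L; combined flow 639.4 ML/d.
First-order decay: C = 31.08·exp(−k·t) = 31.08·0.3480 = 10.81 mg/L.
Second outfall: C = (639.4·10.81 + 63.00·520.0)/702.4 = 56.48 mg/L.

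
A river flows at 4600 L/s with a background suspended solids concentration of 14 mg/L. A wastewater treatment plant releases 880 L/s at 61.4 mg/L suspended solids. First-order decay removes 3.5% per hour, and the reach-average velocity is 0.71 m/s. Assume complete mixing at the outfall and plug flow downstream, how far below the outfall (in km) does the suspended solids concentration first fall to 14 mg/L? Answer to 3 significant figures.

Mixed concentration C = ΣQC/ΣQ = (4600·14.00 + 880.0·61.40) / 5480 = 118400/5480 = 21.61 mg/L.
3.5%/h lost → k = −ln(1 − 0.035) = 0.03563 h⁻¹.
Set 21.61·exp(−k·t) = 14 → t = ln(21.61/14)/k = 43870 s = 12.19 h.
Distance = v·t = 0.71·43870 = 31150 m = 31.15 km.

31.1 km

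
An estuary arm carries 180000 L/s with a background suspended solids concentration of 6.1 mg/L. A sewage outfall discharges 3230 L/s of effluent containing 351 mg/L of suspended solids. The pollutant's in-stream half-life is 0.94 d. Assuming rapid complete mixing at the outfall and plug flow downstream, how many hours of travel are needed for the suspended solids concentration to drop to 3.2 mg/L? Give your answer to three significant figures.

Flow-weighted average: C = (180000·6.100 + 3230·351.0) / 183200 = 2232000/183200 = 12.18 mg/L.
Half-life 0.94 d → k = ln 2 / 0.94 = 0.7374 d⁻¹.
12.18·exp(−k·t) = 3.2 → t = ln(12.18/3.2)/k = 156600 s = 43.50 h.

43.5 h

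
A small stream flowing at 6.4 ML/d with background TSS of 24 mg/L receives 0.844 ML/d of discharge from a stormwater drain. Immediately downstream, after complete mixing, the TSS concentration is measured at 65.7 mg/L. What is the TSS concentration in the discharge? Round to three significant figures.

Mass balance: 6.400·24.00 + 0.8440·Cₑ = 7.244·65.70
→ Cₑ = (7.244·65.70 − 6.400·24.00) / 0.8440 = 381.9 mg/L.

382 mg/L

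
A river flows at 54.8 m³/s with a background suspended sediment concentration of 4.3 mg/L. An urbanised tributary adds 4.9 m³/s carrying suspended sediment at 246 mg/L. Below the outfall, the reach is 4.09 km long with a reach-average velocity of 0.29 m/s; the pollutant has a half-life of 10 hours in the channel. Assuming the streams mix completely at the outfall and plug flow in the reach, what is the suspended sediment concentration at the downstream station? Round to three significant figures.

18.4 mg/L

Conservation of mass: C = (54.80·4.300 + 4.900·246.0) / 59.70 = 1441/59.70 = 24.14 mg/L.
Travel time t = 4.09·1000 / 0.29 = 14100 s = 3.918 h.
Half-life 10 h → k = ln 2 / 10 = 0.06931 h⁻¹ = 1.664 d⁻¹.
Decay over the reach: 24.14·exp(−kt) = 24.14·0.7622 = 18.40 mg/L.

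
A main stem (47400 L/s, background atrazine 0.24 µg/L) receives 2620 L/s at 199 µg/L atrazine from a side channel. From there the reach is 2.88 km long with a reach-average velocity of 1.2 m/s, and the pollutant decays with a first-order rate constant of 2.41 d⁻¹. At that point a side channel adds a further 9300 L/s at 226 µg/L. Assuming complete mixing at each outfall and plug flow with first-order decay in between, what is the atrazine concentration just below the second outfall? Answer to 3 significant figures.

43.8 µg/L

Flow-weighted average: C = (47400·0.2400 + 2620·199.0) / 50020 = 532800/50020 = 10.65 µg/L; combined flow 50020 L/s.
Travel time t = 2.88·1000 / 1.2 = 2400 s = 0.6667 h.
First-order decay: C = 10.65·exp(−k·t) = 10.65·0.9352 = 9.961 µg/L.
Second outfall: C = (50020·9.961 + 9300·226.0)/59320 = 43.83 µg/L.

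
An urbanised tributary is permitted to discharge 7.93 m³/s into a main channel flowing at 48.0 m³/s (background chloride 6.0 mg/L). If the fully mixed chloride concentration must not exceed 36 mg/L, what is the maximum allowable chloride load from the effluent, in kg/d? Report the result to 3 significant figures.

149000 kg/d

Mass balance at the limit: 48.00·6.000 + 7.930·Cₑ = 55.93·36 → Cₑ = 217.6 mg/L.
Load = 7.930 m³/s × 217.6 g/m³ × 86 400 s/d = 149100 kg/d.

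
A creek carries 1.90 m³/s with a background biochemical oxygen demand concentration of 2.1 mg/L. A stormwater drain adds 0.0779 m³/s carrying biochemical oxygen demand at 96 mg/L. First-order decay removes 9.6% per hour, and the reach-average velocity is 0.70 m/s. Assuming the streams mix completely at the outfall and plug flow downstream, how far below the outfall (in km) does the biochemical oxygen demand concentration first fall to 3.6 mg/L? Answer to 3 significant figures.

11.9 km

Mass balance: C = (1.900·2.100 + 0.07790·96.00) / 1.978 = 11.47/1.978 = 5.798 mg/L.
9.6%/h lost → k = −ln(1 − 0.096) = 0.1009 h⁻¹.
Set 5.798·exp(−k·t) = 3.6 → t = ln(5.798/3.6)/k = 17000 s = 4.723 h.
Distance = v·t = 0.70·17000 = 11900 m = 11.90 km.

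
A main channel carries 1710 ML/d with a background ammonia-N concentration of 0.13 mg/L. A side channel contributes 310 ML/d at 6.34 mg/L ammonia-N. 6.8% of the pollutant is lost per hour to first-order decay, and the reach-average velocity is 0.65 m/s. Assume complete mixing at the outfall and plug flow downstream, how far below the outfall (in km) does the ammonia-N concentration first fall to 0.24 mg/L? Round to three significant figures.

Conservation of mass: C = (1710·0.1300 + 310.0·6.340) / 2020 = 2188/2020 = 1.083 mg/L.
6.8%/h lost → k = −ln(1 − 0.068) = 0.07042 h⁻¹.
Set 1.083·exp(−k·t) = 0.24 → t = ln(1.083/0.24)/k = 77030 s = 21.40 h.
Distance = v·t = 0.65·77030 = 50070 m = 50.07 km.

50.1 km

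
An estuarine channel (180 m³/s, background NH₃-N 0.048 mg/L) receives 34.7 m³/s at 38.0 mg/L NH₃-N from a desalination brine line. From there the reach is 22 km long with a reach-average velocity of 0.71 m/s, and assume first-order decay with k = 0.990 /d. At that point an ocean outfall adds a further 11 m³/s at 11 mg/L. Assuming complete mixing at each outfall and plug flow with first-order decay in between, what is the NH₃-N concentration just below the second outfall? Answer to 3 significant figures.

Flow-weighted average: C = (180.0·0.04800 + 34.70·38.00) / 214.7 = 1327/214.7 = 6.182 mg/L; combined flow 214.7 m³/s.
Travel time t = 22·1000 / 0.71 = 30990 s = 8.607 h.
First-order decay: C = 6.182·exp(−k·t) = 6.182·0.7011 = 4.334 mg/L.
At the second outfall, C = (214.7·4.334 + 11.00·11.00) / (214.7 + 11.00) = 4.659 mg/L.

4.66 mg/L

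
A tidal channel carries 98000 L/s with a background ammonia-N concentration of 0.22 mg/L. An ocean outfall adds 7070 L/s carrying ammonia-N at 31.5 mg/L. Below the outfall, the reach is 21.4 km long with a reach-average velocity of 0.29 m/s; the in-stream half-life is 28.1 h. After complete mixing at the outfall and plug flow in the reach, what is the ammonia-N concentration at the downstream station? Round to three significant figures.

1.40 mg/L

Flow-weighted average: C = (98000·0.2200 + 7070·31.50) / 105100 = 244300/105100 = 2.325 mg/L.
Travel time t = 21.4·1000 / 0.29 = 73790 s = 20.50 h.
Half-life 28.1 h → k = ln 2 / 28.1 = 0.02467 h⁻¹ = 0.5920 d⁻¹.
First-order decay: C = 2.325·exp(−k·t) = 2.325·0.6031 = 1.402 mg/L.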